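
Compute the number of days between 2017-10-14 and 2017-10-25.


From 2017-10-14 to 2017-10-25
2017-10-14: days before October = 31 + 28 + 31 + 30 + 31 + 30 + 31 + 31 + 30 = 273 (2017 is not a leap year); day of year = 273 + 14 = 287
2017-10-25: days before October = 31 + 28 + 31 + 30 + 31 + 30 + 31 + 31 + 30 = 273 (2017 is not a leap year); day of year = 273 + 25 = 298
Same year: 298 - 287 = 11

11 days


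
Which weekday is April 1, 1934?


Target: April 1, 1934
Anchor: Jan 1, 1934. With p = 1934 - 1 = 1933: (p + p//4 - p//100 + p//400) mod 7 = (1933 + 483 - 19 + 4) mod 7 = 2401 mod 7 = 0 -> Monday (Mon=0 ... Sun=6)
Days before April (Jan-Mar): 90 days
Weekday index = (0 + 90) mod 7 = 6

Sunday


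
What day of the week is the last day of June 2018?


June 2018 has 30 days
Anchor: Jan 1, 2018. With p = 2018 - 1 = 2017: (p + p//4 - p//100 + p//400) mod 7 = (2017 + 504 - 20 + 5) mod 7 = 2506 mod 7 = 0 -> Monday (Mon=0 ... Sun=6)
Days before June (Jan-May): 151; June 1 index = (0 + 151) mod 7 = 4 -> Friday
Last day offset: 30 - 1 = 29 days
Weekday index = (4 + 29) mod 7 = 5

Saturday, June 30


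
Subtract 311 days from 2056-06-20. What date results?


Start: 2056-06-20, subtract 311 days
Back 20 days from June 20 reaches May 31, 2056 -> 291 left
May 2056 has 31 days -> back to April 30, 2056 -> 260 left
April 2056 has 30 days -> back to March 31, 2056 -> 230 left
March 2056 has 31 days -> back to February 29, 2056 -> 199 left
February 2056 has 29 days -> back to January 31, 2056 -> 170 left
January 2056 has 31 days -> back to December 31, 2055 -> 139 left
December 2055 has 31 days -> back to November 30, 2055 -> 108 left
November 2055 has 30 days -> back to October 31, 2055 -> 78 left
October 2055 has 31 days -> back to September 30, 2055 -> 47 left
September 2055 has 30 days -> back to August 31, 2055 -> 17 left
August 2055: 31 - 17 = 14 -> lands on August 14

Result: 2055-08-14


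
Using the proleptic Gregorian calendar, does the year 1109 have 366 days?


Gregorian leap year rule: divisible by 4, but not by 100, unless also by 400.
1109 is not divisible by 4 -> not a leap year

No


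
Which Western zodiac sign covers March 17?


Date: March 17
Conventional tropical zodiac dates: Pisces from February 19 onward; Aries starts March 21
March 17 falls within the Pisces range

Pisces


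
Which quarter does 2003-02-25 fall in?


Month: February (month 2)
Q1: Jan-Mar, Q2: Apr-Jun, Q3: Jul-Sep, Q4: Oct-Dec

Q1


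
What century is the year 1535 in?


Century = (year - 1) // 100 + 1
= (1535 - 1) // 100 + 1
= 1534 // 100 + 1
= 15 + 1

16th century


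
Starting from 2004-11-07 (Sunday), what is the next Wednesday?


Current: Sunday
Target: Wednesday
Days ahead: 3

Next Wednesday: 2004-11-10


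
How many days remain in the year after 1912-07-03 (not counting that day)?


Day of year: 185 of 366
Remaining = 366 - 185

181 days


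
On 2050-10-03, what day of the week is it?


Date: October 3, 2050
Anchor: Jan 1, 2050. With p = 2050 - 1 = 2049: (p + p//4 - p//100 + p//400) mod 7 = (2049 + 512 - 20 + 5) mod 7 = 2546 mod 7 = 5 -> Saturday (Mon=0 ... Sun=6)
Days before October (Jan-Sep): 273; offset = 273 + 3 - 1 = 275
Weekday index = (5 + 275) mod 7 = 0

Day of the week: Monday


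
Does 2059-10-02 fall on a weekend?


Anchor: Jan 1, 2059. With p = 2059 - 1 = 2058: (p + p//4 - p//100 + p//400) mod 7 = (2058 + 514 - 20 + 5) mod 7 = 2557 mod 7 = 2 -> Wednesday (Mon=0 ... Sun=6)
Day of year: 275; offset = 274
Weekday index = (2 + 274) mod 7 = 3 -> Thursday
Weekend days: Saturday, Sunday

No


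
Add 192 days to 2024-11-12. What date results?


Start: 2024-11-12, add 192 days
November 2024 has 30 days: 30 - 12 = 18 days to November 30 -> 174 left
December 2024 has 31 days -> 143 left
January 2025 has 31 days -> 112 left
February 2025 has 28 days -> 84 left
March 2025 has 31 days -> 53 left
April 2025 has 30 days -> 23 left
May 2025: 23 <= 31 -> lands on May 23

Result: 2025-05-23


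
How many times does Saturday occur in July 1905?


July 1905 has 31 days
Anchor: Jan 1, 1905. With p = 1905 - 1 = 1904: (p + p//4 - p//100 + p//400) mod 7 = (1904 + 476 - 19 + 4) mod 7 = 2365 mod 7 = 6 -> Sunday (Mon=0 ... Sun=6)
Days before July (Jan-Jun): 181; July 1 index = (6 + 181) mod 7 = 5 -> Saturday
First Saturday is July 1
Saturdays: 1, 8, 15, 22, 29

5 Saturdays


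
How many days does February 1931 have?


February 1931 (leap year: no)

28 days


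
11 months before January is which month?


January is month 1
1 - 11 = -10; wrap: -10 + 12 = 2

February


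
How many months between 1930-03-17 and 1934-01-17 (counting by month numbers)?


From March 1930 to January 1934
4 years * 12 = 48 months, minus 2 months = 46

46 months


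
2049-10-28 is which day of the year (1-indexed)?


Date: October 28, 2049
Days in months 1 through 9: 273
Plus 28 days in October

Day of year: 301


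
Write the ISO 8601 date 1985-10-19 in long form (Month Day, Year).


ISO 1985-10-19 parses as year=1985, month=10, day=19
Month 10 -> October

October 19, 1985


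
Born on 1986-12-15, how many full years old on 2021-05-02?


Birth: 1986-12-15
Reference: 2021-05-02
Year difference: 2021 - 1986 = 35
Birthday not yet reached in 2021, subtract 1

34 years old


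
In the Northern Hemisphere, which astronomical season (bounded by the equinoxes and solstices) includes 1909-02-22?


Date: February 22
Astronomical Winter (approx.; exact equinox/solstice day varies by year): December 21 to March 19
February 22 falls within the Winter window

Winter


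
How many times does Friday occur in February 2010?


February 2010 has 28 days
Anchor: Jan 1, 2010. With p = 2010 - 1 = 2009: (p + p//4 - p//100 + p//400) mod 7 = (2009 + 502 - 20 + 5) mod 7 = 2496 mod 7 = 4 -> Friday (Mon=0 ... Sun=6)
Days before February (Jan): 31; February 1 index = (4 + 31) mod 7 = 0 -> Monday
First Friday is February 5
Fridays: 5, 12, 19, 26

4 Fridays


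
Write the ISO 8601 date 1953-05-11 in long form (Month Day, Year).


ISO 1953-05-11 parses as year=1953, month=05, day=11
Month 5 -> May

May 11, 1953


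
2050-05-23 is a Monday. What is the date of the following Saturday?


Current: Monday
Target: Saturday
Days ahead: 5

Next Saturday: 2050-05-28


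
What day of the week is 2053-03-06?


Date: March 6, 2053
Anchor: Jan 1, 2053. With p = 2053 - 1 = 2052: (p + p//4 - p//100 + p//400) mod 7 = (2052 + 513 - 20 + 5) mod 7 = 2550 mod 7 = 2 -> Wednesday (Mon=0 ... Sun=6)
Days before March (Jan-Feb): 59; offset = 59 + 6 - 1 = 64
Weekday index = (2 + 64) mod 7 = 3

Day of the week: Thursday


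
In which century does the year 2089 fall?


Century = (year - 1) // 100 + 1
= (2089 - 1) // 100 + 1
= 2088 // 100 + 1
= 20 + 1

21st century


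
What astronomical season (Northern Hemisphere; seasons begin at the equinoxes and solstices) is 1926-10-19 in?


Date: October 19
Astronomical Autumn (approx.; exact equinox/solstice day varies by year): September 22 to December 20
October 19 falls within the Autumn window

Autumn


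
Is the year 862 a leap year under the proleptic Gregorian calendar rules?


Gregorian leap year rule: divisible by 4, but not by 100, unless also by 400.
862 is not divisible by 4 -> not a leap year

No


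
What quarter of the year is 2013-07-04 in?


Month: July (month 7)
Q1: Jan-Mar, Q2: Apr-Jun, Q3: Jul-Sep, Q4: Oct-Dec

Q3


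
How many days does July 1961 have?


July 1961

31 days


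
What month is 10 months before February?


February is month 2
2 - 10 = -8; wrap: -8 + 12 = 4

April


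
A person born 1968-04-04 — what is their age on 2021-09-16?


Birth: 1968-04-04
Reference: 2021-09-16
Year difference: 2021 - 1968 = 53

53 years old


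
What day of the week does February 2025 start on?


Target: February 1, 2025
Anchor: Jan 1, 2025. With p = 2025 - 1 = 2024: (p + p//4 - p//100 + p//400) mod 7 = (2024 + 506 - 20 + 5) mod 7 = 2515 mod 7 = 2 -> Wednesday (Mon=0 ... Sun=6)
Days before February (Jan): 31 days
Weekday index = (2 + 31) mod 7 = 5

Saturday


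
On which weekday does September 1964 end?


September 1964 has 30 days
Anchor: Jan 1, 1964. With p = 1964 - 1 = 1963: (p + p//4 - p//100 + p//400) mod 7 = (1963 + 490 - 19 + 4) mod 7 = 2438 mod 7 = 2 -> Wednesday (Mon=0 ... Sun=6)
Days before September (Jan-Aug): 244; September 1 index = (2 + 244) mod 7 = 1 -> Tuesday
Last day offset: 30 - 1 = 29 days
Weekday index = (1 + 29) mod 7 = 2

Wednesday, September 30


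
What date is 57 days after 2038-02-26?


Start: 2038-02-26, add 57 days
February 2038 has 28 days: 28 - 26 = 2 days to February 28 -> 55 left
March 2038 has 31 days -> 24 left
April 2038: 24 <= 30 -> lands on April 24

Result: 2038-04-24


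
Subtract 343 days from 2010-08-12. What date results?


Start: 2010-08-12, subtract 343 days
Back 12 days from August 12 reaches July 31, 2010 -> 331 left
July 2010 has 31 days -> back to June 30, 2010 -> 300 left
June 2010 has 30 days -> back to May 31, 2010 -> 270 left
May 2010 has 31 days -> back to April 30, 2010 -> 239 left
April 2010 has 30 days -> back to March 31, 2010 -> 209 left
March 2010 has 31 days -> back to February 28, 2010 -> 178 left
February 2010 has 28 days -> back to January 31, 2010 -> 150 left
January 2010 has 31 days -> back to December 31, 2009 -> 119 left
December 2009 has 31 days -> back to November 30, 2009 -> 88 left
November 2009 has 30 days -> back to October 31, 2009 -> 58 left
October 2009 has 31 days -> back to September 30, 2009 -> 27 left
September 2009: 30 - 27 = 3 -> lands on September 3

Result: 2009-09-03


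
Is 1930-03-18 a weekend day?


Anchor: Jan 1, 1930. With p = 1930 - 1 = 1929: (p + p//4 - p//100 + p//400) mod 7 = (1929 + 482 - 19 + 4) mod 7 = 2396 mod 7 = 2 -> Wednesday (Mon=0 ... Sun=6)
Day of year: 77; offset = 76
Weekday index = (2 + 76) mod 7 = 1 -> Tuesday
Weekend days: Saturday, Sunday

No


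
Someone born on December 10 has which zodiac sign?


Date: December 10
Conventional tropical zodiac dates: Sagittarius from November 22 onward; Capricorn starts December 22
December 10 falls within the Sagittarius range

Sagittarius


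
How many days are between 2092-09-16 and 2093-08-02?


From 2092-09-16 to 2093-08-02
2092-09-16: days before September = 31 + 29 + 31 + 30 + 31 + 30 + 31 + 31 = 244 (2092 is a leap year); day of year = 244 + 16 = 260
2093-08-02: days before August = 31 + 28 + 31 + 30 + 31 + 30 + 31 = 212 (2093 is not a leap year); day of year = 212 + 2 = 214
Rest of 2092: 366 - 260 = 106
Total = 106 + 214 = 320

320 days


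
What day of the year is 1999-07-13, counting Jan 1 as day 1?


Date: July 13, 1999
Days in months 1 through 6: 181
Plus 13 days in July

Day of year: 194


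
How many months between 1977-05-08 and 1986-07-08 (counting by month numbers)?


From May 1977 to July 1986
9 years * 12 = 108 months, plus 2 months = 110

110 months


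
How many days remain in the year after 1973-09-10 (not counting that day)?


Day of year: 253 of 365
Remaining = 365 - 253

112 days


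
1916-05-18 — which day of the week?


Date: May 18, 1916
Anchor: Jan 1, 1916. With p = 1916 - 1 = 1915: (p + p//4 - p//100 + p//400) mod 7 = (1915 + 478 - 19 + 4) mod 7 = 2378 mod 7 = 5 -> Saturday (Mon=0 ... Sun=6)
Days before May (Jan-Apr): 121; offset = 121 + 18 - 1 = 138
Weekday index = (5 + 138) mod 7 = 3

Day of the week: Thursday


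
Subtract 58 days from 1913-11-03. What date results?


Start: 1913-11-03, subtract 58 days
Back 3 days from November 3 reaches October 31, 1913 -> 55 left
October 1913 has 31 days -> back to September 30, 1913 -> 24 left
September 1913: 30 - 24 = 6 -> lands on September 6

Result: 1913-09-06


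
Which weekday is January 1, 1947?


Target: January 1, 1947
Anchor: Jan 1, 1947. With p = 1947 - 1 = 1946: (p + p//4 - p//100 + p//400) mod 7 = (1946 + 486 - 19 + 4) mod 7 = 2417 mod 7 = 2 -> Wednesday (Mon=0 ... Sun=6)
Offset from anchor: 0 days
Weekday index = (2 + 0) mod 7 = 2

Wednesday


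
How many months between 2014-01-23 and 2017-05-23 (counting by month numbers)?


From January 2014 to May 2017
3 years * 12 = 36 months, plus 4 months = 40

40 months


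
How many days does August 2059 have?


August 2059

31 days


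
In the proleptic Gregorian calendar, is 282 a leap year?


Gregorian leap year rule: divisible by 4, but not by 100, unless also by 400.
282 is not divisible by 4 -> not a leap year

No


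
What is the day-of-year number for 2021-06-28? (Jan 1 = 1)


Date: June 28, 2021
Days in months 1 through 5: 151
Plus 28 days in June

Day of year: 179


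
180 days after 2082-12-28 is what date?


Start: 2082-12-28, add 180 days
December 2082 has 31 days: 31 - 28 = 3 days to December 31 -> 177 left
January 2083 has 31 days -> 146 left
February 2083 has 28 days -> 118 left
March 2083 has 31 days -> 87 left
April 2083 has 30 days -> 57 left
May 2083 has 31 days -> 26 left
June 2083: 26 <= 30 -> lands on June 26

Result: 2083-06-26


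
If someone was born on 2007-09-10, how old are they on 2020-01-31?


Birth: 2007-09-10
Reference: 2020-01-31
Year difference: 2020 - 2007 = 13
Birthday not yet reached in 2020, subtract 1

12 years old


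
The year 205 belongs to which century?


Century = (year - 1) // 100 + 1
= (205 - 1) // 100 + 1
= 204 // 100 + 1
= 2 + 1

3rd century


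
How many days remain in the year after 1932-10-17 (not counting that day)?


Day of year: 291 of 366
Remaining = 366 - 291

75 days


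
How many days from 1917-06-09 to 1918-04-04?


From 1917-06-09 to 1918-04-04
1917-06-09: days before June = 31 + 28 + 31 + 30 + 31 = 151 (1917 is not a leap year); day of year = 151 + 9 = 160
1918-04-04: days before April = 31 + 28 + 31 = 90 (1918 is not a leap year); day of year = 90 + 4 = 94
Rest of 1917: 365 - 160 = 205
Total = 205 + 94 = 299

299 days


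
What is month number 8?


Month 8 of 12

August


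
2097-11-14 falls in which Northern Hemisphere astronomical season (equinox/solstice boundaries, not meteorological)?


Date: November 14
Astronomical Autumn (approx.; exact equinox/solstice day varies by year): September 22 to December 20
November 14 falls within the Autumn window

Autumn


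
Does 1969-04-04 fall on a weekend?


Anchor: Jan 1, 1969. With p = 1969 - 1 = 1968: (p + p//4 - p//100 + p//400) mod 7 = (1968 + 492 - 19 + 4) mod 7 = 2445 mod 7 = 2 -> Wednesday (Mon=0 ... Sun=6)
Day of year: 94; offset = 93
Weekday index = (2 + 93) mod 7 = 4 -> Friday
Weekend days: Saturday, Sunday

No


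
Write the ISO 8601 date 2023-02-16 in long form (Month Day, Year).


ISO 2023-02-16 parses as year=2023, month=02, day=16
Month 2 -> February

February 16, 2023


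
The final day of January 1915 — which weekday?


January 1915 has 31 days
Anchor: Jan 1, 1915. With p = 1915 - 1 = 1914: (p + p//4 - p//100 + p//400) mod 7 = (1914 + 478 - 19 + 4) mod 7 = 2377 mod 7 = 4 -> Friday (Mon=0 ... Sun=6)
January 1 is the anchor itself -> Friday
Last day offset: 31 - 1 = 30 days
Weekday index = (4 + 30) mod 7 = 6

Sunday, January 31


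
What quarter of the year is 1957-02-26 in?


Month: February (month 2)
Q1: Jan-Mar, Q2: Apr-Jun, Q3: Jul-Sep, Q4: Oct-Dec

Q1


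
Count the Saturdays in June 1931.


June 1931 has 30 days
Anchor: Jan 1, 1931. With p = 1931 - 1 = 1930: (p + p//4 - p//100 + p//400) mod 7 = (1930 + 482 - 19 + 4) mod 7 = 2397 mod 7 = 3 -> Thursday (Mon=0 ... Sun=6)
Days before June (Jan-May): 151; June 1 index = (3 + 151) mod 7 = 0 -> Monday
First Saturday is June 6
Saturdays: 6, 13, 20, 27

4 Saturdays


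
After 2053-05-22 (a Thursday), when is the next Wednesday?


Current: Thursday
Target: Wednesday
Days ahead: 6

Next Wednesday: 2053-05-28


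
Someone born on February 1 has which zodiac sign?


Date: February 1
Conventional tropical zodiac dates: Aquarius from January 20 onward; Pisces starts February 19
February 1 falls within the Aquarius range

Aquarius


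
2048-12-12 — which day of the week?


Date: December 12, 2048
Anchor: Jan 1, 2048. With p = 2048 - 1 = 2047: (p + p//4 - p//100 + p//400) mod 7 = (2047 + 511 - 20 + 5) mod 7 = 2543 mod 7 = 2 -> Wednesday (Mon=0 ... Sun=6)
Days before December (Jan-Nov): 335; offset = 335 + 12 - 1 = 346
Weekday index = (2 + 346) mod 7 = 5

Day of the week: Saturday


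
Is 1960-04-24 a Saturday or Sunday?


Anchor: Jan 1, 1960. With p = 1960 - 1 = 1959: (p + p//4 - p//100 + p//400) mod 7 = (1959 + 489 - 19 + 4) mod 7 = 2433 mod 7 = 4 -> Friday (Mon=0 ... Sun=6)
Day of year: 115; offset = 114
Weekday index = (4 + 114) mod 7 = 6 -> Sunday
Weekend days: Saturday, Sunday

Yes


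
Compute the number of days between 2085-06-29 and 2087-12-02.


From 2085-06-29 to 2087-12-02
2085-06-29: days before June = 31 + 28 + 31 + 30 + 31 = 151 (2085 is not a leap year); day of year = 151 + 29 = 180
2087-12-02: days before December = 31 + 28 + 31 + 30 + 31 + 30 + 31 + 31 + 30 + 31 + 30 = 334 (2087 is not a leap year); day of year = 334 + 2 = 336
Rest of 2085: 365 - 180 = 185
Full years 2086 (365): 365
Total = 185 + 365 + 336 = 886

886 days


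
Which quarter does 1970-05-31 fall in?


Month: May (month 5)
Q1: Jan-Mar, Q2: Apr-Jun, Q3: Jul-Sep, Q4: Oct-Dec

Q2


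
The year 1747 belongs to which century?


Century = (year - 1) // 100 + 1
= (1747 - 1) // 100 + 1
= 1746 // 100 + 1
= 17 + 1

18th century


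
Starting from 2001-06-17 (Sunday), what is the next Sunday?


Current: Sunday
Target: Sunday
Days ahead: 7

Next Sunday: 2001-06-24


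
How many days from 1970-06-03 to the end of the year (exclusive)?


Day of year: 154 of 365
Remaining = 365 - 154

211 days


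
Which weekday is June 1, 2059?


Target: June 1, 2059
Anchor: Jan 1, 2059. With p = 2059 - 1 = 2058: (p + p//4 - p//100 + p//400) mod 7 = (2058 + 514 - 20 + 5) mod 7 = 2557 mod 7 = 2 -> Wednesday (Mon=0 ... Sun=6)
Days before June (Jan-May): 151 days
Weekday index = (2 + 151) mod 7 = 6

Sunday


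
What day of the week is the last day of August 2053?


August 2053 has 31 days
Anchor: Jan 1, 2053. With p = 2053 - 1 = 2052: (p + p//4 - p//100 + p//400) mod 7 = (2052 + 513 - 20 + 5) mod 7 = 2550 mod 7 = 2 -> Wednesday (Mon=0 ... Sun=6)
Days before August (Jan-Jul): 212; August 1 index = (2 + 212) mod 7 = 4 -> Friday
Last day offset: 31 - 1 = 30 days
Weekday index = (4 + 30) mod 7 = 6

Sunday, August 31


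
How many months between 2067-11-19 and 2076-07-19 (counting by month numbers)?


From November 2067 to July 2076
9 years * 12 = 108 months, minus 4 months = 104

104 months


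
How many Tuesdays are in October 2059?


October 2059 has 31 days
Anchor: Jan 1, 2059. With p = 2059 - 1 = 2058: (p + p//4 - p//100 + p//400) mod 7 = (2058 + 514 - 20 + 5) mod 7 = 2557 mod 7 = 2 -> Wednesday (Mon=0 ... Sun=6)
Days before October (Jan-Sep): 273; October 1 index = (2 + 273) mod 7 = 2 -> Wednesday
First Tuesday is October 7
Tuesdays: 7, 14, 21, 28

4 Tuesdays


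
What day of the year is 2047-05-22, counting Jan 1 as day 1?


Date: May 22, 2047
Days in months 1 through 4: 120
Plus 22 days in May

Day of year: 142


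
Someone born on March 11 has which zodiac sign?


Date: March 11
Conventional tropical zodiac dates: Pisces from February 19 onward; Aries starts March 21
March 11 falls within the Pisces range

Pisces


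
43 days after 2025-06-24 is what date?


Start: 2025-06-24, add 43 days
June 2025 has 30 days: 30 - 24 = 6 days to June 30 -> 37 left
July 2025 has 31 days -> 6 left
August 2025: 6 <= 31 -> lands on August 6

Result: 2025-08-06


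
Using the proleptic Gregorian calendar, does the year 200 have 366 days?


Gregorian leap year rule: divisible by 4, but not by 100, unless also by 400.
200 is divisible by 100 but not 400 -> not a leap year

No


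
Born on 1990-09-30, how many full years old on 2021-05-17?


Birth: 1990-09-30
Reference: 2021-05-17
Year difference: 2021 - 1990 = 31
Birthday not yet reached in 2021, subtract 1

30 years old


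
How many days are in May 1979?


May 1979

31 days


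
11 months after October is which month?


October is month 10
10 + 11 = 21; wrap: 21 - 12 = 9

September


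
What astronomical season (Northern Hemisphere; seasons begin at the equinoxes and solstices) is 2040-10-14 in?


Date: October 14
Astronomical Autumn (approx.; exact equinox/solstice day varies by year): September 22 to December 20
October 14 falls within the Autumn window

Autumn


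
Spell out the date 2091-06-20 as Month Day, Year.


ISO 2091-06-20 parses as year=2091, month=06, day=20
Month 6 -> June

June 20, 2091


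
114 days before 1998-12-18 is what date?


Start: 1998-12-18, subtract 114 days
Back 18 days from December 18 reaches November 30, 1998 -> 96 left
November 1998 has 30 days -> back to October 31, 1998 -> 66 left
October 1998 has 31 days -> back to September 30, 1998 -> 35 left
September 1998 has 30 days -> back to August 31, 1998 -> 5 left
August 1998: 31 - 5 = 26 -> lands on August 26

Result: 1998-08-26


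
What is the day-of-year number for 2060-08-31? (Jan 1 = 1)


Date: August 31, 2060
Days in months 1 through 7: 213
Plus 31 days in August

Day of year: 244


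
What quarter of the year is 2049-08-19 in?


Month: August (month 8)
Q1: Jan-Mar, Q2: Apr-Jun, Q3: Jul-Sep, Q4: Oct-Dec

Q3


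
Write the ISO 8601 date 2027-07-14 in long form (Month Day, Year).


ISO 2027-07-14 parses as year=2027, month=07, day=14
Month 7 -> July

July 14, 2027


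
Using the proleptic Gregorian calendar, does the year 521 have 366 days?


Gregorian leap year rule: divisible by 4, but not by 100, unless also by 400.
521 is not divisible by 4 -> not a leap year

No


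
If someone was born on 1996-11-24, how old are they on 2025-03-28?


Birth: 1996-11-24
Reference: 2025-03-28
Year difference: 2025 - 1996 = 29
Birthday not yet reached in 2025, subtract 1

28 years old


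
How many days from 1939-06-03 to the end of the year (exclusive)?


Day of year: 154 of 365
Remaining = 365 - 154

211 days


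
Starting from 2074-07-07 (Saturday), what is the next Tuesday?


Current: Saturday
Target: Tuesday
Days ahead: 3

Next Tuesday: 2074-07-10


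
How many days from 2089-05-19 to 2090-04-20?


From 2089-05-19 to 2090-04-20
2089-05-19: days before May = 31 + 28 + 31 + 30 = 120 (2089 is not a leap year); day of year = 120 + 19 = 139
2090-04-20: days before April = 31 + 28 + 31 = 90 (2090 is not a leap year); day of year = 90 + 20 = 110
Rest of 2089: 365 - 139 = 226
Total = 226 + 110 = 336

336 days


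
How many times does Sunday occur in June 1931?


June 1931 has 30 days
Anchor: Jan 1, 1931. With p = 1931 - 1 = 1930: (p + p//4 - p//100 + p//400) mod 7 = (1930 + 482 - 19 + 4) mod 7 = 2397 mod 7 = 3 -> Thursday (Mon=0 ... Sun=6)
Days before June (Jan-May): 151; June 1 index = (3 + 151) mod 7 = 0 -> Monday
First Sunday is June 7
Sundays: 7, 14, 21, 28

4 Sundays


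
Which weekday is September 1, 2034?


Target: September 1, 2034
Anchor: Jan 1, 2034. With p = 2034 - 1 = 2033: (p + p//4 - p//100 + p//400) mod 7 = (2033 + 508 - 20 + 5) mod 7 = 2526 mod 7 = 6 -> Sunday (Mon=0 ... Sun=6)
Days before September (Jan-Aug): 243 days
Weekday index = (6 + 243) mod 7 = 4

Friday


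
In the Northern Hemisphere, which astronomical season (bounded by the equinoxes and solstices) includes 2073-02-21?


Date: February 21
Astronomical Winter (approx.; exact equinox/solstice day varies by year): December 21 to March 19
February 21 falls within the Winter window

Winter


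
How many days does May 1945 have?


May 1945

31 days


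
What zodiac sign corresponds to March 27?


Date: March 27
Conventional tropical zodiac dates: Aries from March 21 onward; Taurus starts April 20
March 27 falls within the Aries range

Aries


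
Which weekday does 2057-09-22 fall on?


Date: September 22, 2057
Anchor: Jan 1, 2057. With p = 2057 - 1 = 2056: (p + p//4 - p//100 + p//400) mod 7 = (2056 + 514 - 20 + 5) mod 7 = 2555 mod 7 = 0 -> Monday (Mon=0 ... Sun=6)
Days before September (Jan-Aug): 243; offset = 243 + 22 - 1 = 264
Weekday index = (0 + 264) mod 7 = 5

Day of the week: Saturday


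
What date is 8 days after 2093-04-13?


Start: 2093-04-13, add 8 days
April 2093 has 30 days; 13 + 8 = 21 stays within April

Result: 2093-04-21


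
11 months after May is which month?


May is month 5
5 + 11 = 16; wrap: 16 - 12 = 4

April


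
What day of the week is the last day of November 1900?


November 1900 has 30 days
Anchor: Jan 1, 1900. With p = 1900 - 1 = 1899: (p + p//4 - p//100 + p//400) mod 7 = (1899 + 474 - 18 + 4) mod 7 = 2359 mod 7 = 0 -> Monday (Mon=0 ... Sun=6)
Days before November (Jan-Oct): 304; November 1 index = (0 + 304) mod 7 = 3 -> Thursday
Last day offset: 30 - 1 = 29 days
Weekday index = (3 + 29) mod 7 = 4

Friday, November 30


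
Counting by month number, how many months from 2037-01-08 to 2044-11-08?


From January 2037 to November 2044
7 years * 12 = 84 months, plus 10 months = 94

94 months


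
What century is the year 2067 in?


Century = (year - 1) // 100 + 1
= (2067 - 1) // 100 + 1
= 2066 // 100 + 1
= 20 + 1

21st century


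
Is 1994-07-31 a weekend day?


Anchor: Jan 1, 1994. With p = 1994 - 1 = 1993: (p + p//4 - p//100 + p//400) mod 7 = (1993 + 498 - 19 + 4) mod 7 = 2476 mod 7 = 5 -> Saturday (Mon=0 ... Sun=6)
Day of year: 212; offset = 211
Weekday index = (5 + 211) mod 7 = 6 -> Sunday
Weekend days: Saturday, Sunday

Yes


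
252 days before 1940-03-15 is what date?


Start: 1940-03-15, subtract 252 days
Back 15 days from March 15 reaches February 29, 1940 -> 237 left
February 1940 has 29 days -> back to January 31, 1940 -> 208 left
January 1940 has 31 days -> back to December 31, 1939 -> 177 left
December 1939 has 31 days -> back to November 30, 1939 -> 146 left
November 1939 has 30 days -> back to October 31, 1939 -> 116 left
October 1939 has 31 days -> back to September 30, 1939 -> 85 left
September 1939 has 30 days -> back to August 31, 1939 -> 55 left
August 1939 has 31 days -> back to July 31, 1939 -> 24 left
July 1939: 31 - 24 = 7 -> lands on July 7

Result: 1939-07-07


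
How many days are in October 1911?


October 1911

31 days


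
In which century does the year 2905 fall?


Century = (year - 1) // 100 + 1
= (2905 - 1) // 100 + 1
= 2904 // 100 + 1
= 29 + 1

30th century


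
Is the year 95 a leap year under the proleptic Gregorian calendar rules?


Gregorian leap year rule: divisible by 4, but not by 100, unless also by 400.
95 is not divisible by 4 -> not a leap year

No


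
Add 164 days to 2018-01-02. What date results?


Start: 2018-01-02, add 164 days
January 2018 has 31 days: 31 - 2 = 29 days to January 31 -> 135 left
February 2018 has 28 days -> 107 left
March 2018 has 31 days -> 76 left
April 2018 has 30 days -> 46 left
May 2018 has 31 days -> 15 left
June 2018: 15 <= 30 -> lands on June 15

Result: 2018-06-15


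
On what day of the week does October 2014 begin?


Target: October 1, 2014
Anchor: Jan 1, 2014. With p = 2014 - 1 = 2013: (p + p//4 - p//100 + p//400) mod 7 = (2013 + 503 - 20 + 5) mod 7 = 2501 mod 7 = 2 -> Wednesday (Mon=0 ... Sun=6)
Days before October (Jan-Sep): 273 days
Weekday index = (2 + 273) mod 7 = 2

Wednesday


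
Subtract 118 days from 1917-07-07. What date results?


Start: 1917-07-07, subtract 118 days
Back 7 days from July 7 reaches June 30, 1917 -> 111 left
June 1917 has 30 days -> back to May 31, 1917 -> 81 left
May 1917 has 31 days -> back to April 30, 1917 -> 50 left
April 1917 has 30 days -> back to March 31, 1917 -> 20 left
March 1917: 31 - 20 = 11 -> lands on March 11

Result: 1917-03-11


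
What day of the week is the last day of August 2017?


August 2017 has 31 days
Anchor: Jan 1, 2017. With p = 2017 - 1 = 2016: (p + p//4 - p//100 + p//400) mod 7 = (2016 + 504 - 20 + 5) mod 7 = 2505 mod 7 = 6 -> Sunday (Mon=0 ... Sun=6)
Days before August (Jan-Jul): 212; August 1 index = (6 + 212) mod 7 = 1 -> Tuesday
Last day offset: 31 - 1 = 30 days
Weekday index = (1 + 30) mod 7 = 3

Thursday, August 31


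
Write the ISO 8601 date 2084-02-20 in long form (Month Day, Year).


ISO 2084-02-20 parses as year=2084, month=02, day=20
Month 2 -> February

February 20, 2084


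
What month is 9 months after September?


September is month 9
9 + 9 = 18; wrap: 18 - 12 = 6

June


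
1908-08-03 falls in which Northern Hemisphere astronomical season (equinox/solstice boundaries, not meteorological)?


Date: August 3
Astronomical Summer (approx.; exact equinox/solstice day varies by year): June 21 to September 21
August 3 falls within the Summer window

Summer


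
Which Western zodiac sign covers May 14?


Date: May 14
Conventional tropical zodiac dates: Taurus from April 20 onward; Gemini starts May 21
May 14 falls within the Taurus range

Taurus


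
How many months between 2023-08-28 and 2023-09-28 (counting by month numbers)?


From August 2023 to September 2023
0 years * 12 = 0 months, plus 1 month = 1

1 month


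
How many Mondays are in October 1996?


October 1996 has 31 days
Anchor: Jan 1, 1996. With p = 1996 - 1 = 1995: (p + p//4 - p//100 + p//400) mod 7 = (1995 + 498 - 19 + 4) mod 7 = 2478 mod 7 = 0 -> Monday (Mon=0 ... Sun=6)
Days before October (Jan-Sep): 274; October 1 index = (0 + 274) mod 7 = 1 -> Tuesday
First Monday is October 7
Mondays: 7, 14, 21, 28

4 Mondays


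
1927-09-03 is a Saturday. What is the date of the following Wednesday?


Current: Saturday
Target: Wednesday
Days ahead: 4

Next Wednesday: 1927-09-07


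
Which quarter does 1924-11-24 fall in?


Month: November (month 11)
Q1: Jan-Mar, Q2: Apr-Jun, Q3: Jul-Sep, Q4: Oct-Dec

Q4


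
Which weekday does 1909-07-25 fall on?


Date: July 25, 1909
Anchor: Jan 1, 1909. With p = 1909 - 1 = 1908: (p + p//4 - p//100 + p//400) mod 7 = (1908 + 477 - 19 + 4) mod 7 = 2370 mod 7 = 4 -> Friday (Mon=0 ... Sun=6)
Days before July (Jan-Jun): 181; offset = 181 + 25 - 1 = 205
Weekday index = (4 + 205) mod 7 = 6

Day of the week: Sunday


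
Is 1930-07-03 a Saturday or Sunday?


Anchor: Jan 1, 1930. With p = 1930 - 1 = 1929: (p + p//4 - p//100 + p//400) mod 7 = (1929 + 482 - 19 + 4) mod 7 = 2396 mod 7 = 2 -> Wednesday (Mon=0 ... Sun=6)
Day of year: 184; offset = 183
Weekday index = (2 + 183) mod 7 = 3 -> Thursday
Weekend days: Saturday, Sunday

No


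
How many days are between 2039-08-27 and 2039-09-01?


From 2039-08-27 to 2039-09-01
2039-08-27: days before August = 31 + 28 + 31 + 30 + 31 + 30 + 31 = 212 (2039 is not a leap year); day of year = 212 + 27 = 239
2039-09-01: days before September = 31 + 28 + 31 + 30 + 31 + 30 + 31 + 31 = 243 (2039 is not a leap year); day of year = 243 + 1 = 244
Same year: 244 - 239 = 5

5 days


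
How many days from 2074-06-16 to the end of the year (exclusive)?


Day of year: 167 of 365
Remaining = 365 - 167

198 days


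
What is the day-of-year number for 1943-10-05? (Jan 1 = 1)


Date: October 5, 1943
Days in months 1 through 9: 273
Plus 5 days in October

Day of year: 278


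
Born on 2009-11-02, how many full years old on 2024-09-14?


Birth: 2009-11-02
Reference: 2024-09-14
Year difference: 2024 - 2009 = 15
Birthday not yet reached in 2024, subtract 1

14 years old


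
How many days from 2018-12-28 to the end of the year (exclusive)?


Day of year: 362 of 365
Remaining = 365 - 362

3 days


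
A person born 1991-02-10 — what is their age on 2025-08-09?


Birth: 1991-02-10
Reference: 2025-08-09
Year difference: 2025 - 1991 = 34

34 years old


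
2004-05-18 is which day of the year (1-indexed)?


Date: May 18, 2004
Days in months 1 through 4: 121
Plus 18 days in May

Day of year: 139


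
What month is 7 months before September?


September is month 9
9 - 7 = 2

February


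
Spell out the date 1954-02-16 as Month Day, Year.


ISO 1954-02-16 parses as year=1954, month=02, day=16
Month 2 -> February

February 16, 1954


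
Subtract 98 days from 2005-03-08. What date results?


Start: 2005-03-08, subtract 98 days
Back 8 days from March 8 reaches February 28, 2005 -> 90 left
February 2005 has 28 days -> back to January 31, 2005 -> 62 left
January 2005 has 31 days -> back to December 31, 2004 -> 31 left
December 2004 has 31 days -> back to November 30, 2004 -> 0 left
November 2004: 30 - 0 = 30 -> lands on November 30

Result: 2004-11-30


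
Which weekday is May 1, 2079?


Target: May 1, 2079
Anchor: Jan 1, 2079. With p = 2079 - 1 = 2078: (p + p//4 - p//100 + p//400) mod 7 = (2078 + 519 - 20 + 5) mod 7 = 2582 mod 7 = 6 -> Sunday (Mon=0 ... Sun=6)
Days before May (Jan-Apr): 120 days
Weekday index = (6 + 120) mod 7 = 0

Monday


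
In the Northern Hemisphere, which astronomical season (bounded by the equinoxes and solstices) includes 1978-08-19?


Date: August 19
Astronomical Summer (approx.; exact equinox/solstice day varies by year): June 21 to September 21
August 19 falls within the Summer window

Summer


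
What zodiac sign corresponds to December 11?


Date: December 11
Conventional tropical zodiac dates: Sagittarius from November 22 onward; Capricorn starts December 22
December 11 falls within the Sagittarius range

Sagittarius


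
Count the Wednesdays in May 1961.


May 1961 has 31 days
Anchor: Jan 1, 1961. With p = 1961 - 1 = 1960: (p + p//4 - p//100 + p//400) mod 7 = (1960 + 490 - 19 + 4) mod 7 = 2435 mod 7 = 6 -> Sunday (Mon=0 ... Sun=6)
Days before May (Jan-Apr): 120; May 1 index = (6 + 120) mod 7 = 0 -> Monday
First Wednesday is May 3
Wednesdays: 3, 10, 17, 24, 31

5 Wednesdays


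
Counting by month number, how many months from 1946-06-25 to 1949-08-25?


From June 1946 to August 1949
3 years * 12 = 36 months, plus 2 months = 38

38 months


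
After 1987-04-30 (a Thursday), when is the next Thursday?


Current: Thursday
Target: Thursday
Days ahead: 7

Next Thursday: 1987-05-07


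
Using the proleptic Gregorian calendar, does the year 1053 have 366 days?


Gregorian leap year rule: divisible by 4, but not by 100, unless also by 400.
1053 is not divisible by 4 -> not a leap year

No


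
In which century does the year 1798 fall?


Century = (year - 1) // 100 + 1
= (1798 - 1) // 100 + 1
= 1797 // 100 + 1
= 17 + 1

18th century


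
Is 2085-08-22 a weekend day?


Anchor: Jan 1, 2085. With p = 2085 - 1 = 2084: (p + p//4 - p//100 + p//400) mod 7 = (2084 + 521 - 20 + 5) mod 7 = 2590 mod 7 = 0 -> Monday (Mon=0 ... Sun=6)
Day of year: 234; offset = 233
Weekday index = (0 + 233) mod 7 = 2 -> Wednesday
Weekend days: Saturday, Sunday

No


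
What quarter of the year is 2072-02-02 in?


Month: February (month 2)
Q1: Jan-Mar, Q2: Apr-Jun, Q3: Jul-Sep, Q4: Oct-Dec

Q1


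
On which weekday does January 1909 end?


January 1909 has 31 days
Anchor: Jan 1, 1909. With p = 1909 - 1 = 1908: (p + p//4 - p//100 + p//400) mod 7 = (1908 + 477 - 19 + 4) mod 7 = 2370 mod 7 = 4 -> Friday (Mon=0 ... Sun=6)
January 1 is the anchor itself -> Friday
Last day offset: 31 - 1 = 30 days
Weekday index = (4 + 30) mod 7 = 6

Sunday, January 31


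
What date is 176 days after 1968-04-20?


Start: 1968-04-20, add 176 days
April 1968 has 30 days: 30 - 20 = 10 days to April 30 -> 166 left
May 1968 has 31 days -> 135 left
June 1968 has 30 days -> 105 left
July 1968 has 31 days -> 74 left
August 1968 has 31 days -> 43 left
September 1968 has 30 days -> 13 left
October 1968: 13 <= 31 -> lands on October 13

Result: 1968-10-13


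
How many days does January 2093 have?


January 2093

31 days


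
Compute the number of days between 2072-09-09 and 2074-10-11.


From 2072-09-09 to 2074-10-11
2072-09-09: days before September = 31 + 29 + 31 + 30 + 31 + 30 + 31 + 31 = 244 (2072 is a leap year); day of year = 244 + 9 = 253
2074-10-11: days before October = 31 + 28 + 31 + 30 + 31 + 30 + 31 + 31 + 30 = 273 (2074 is not a leap year); day of year = 273 + 11 = 284
Rest of 2072: 366 - 253 = 113
Full years 2073 (365): 365
Total = 113 + 365 + 284 = 762

762 days


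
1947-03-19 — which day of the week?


Date: March 19, 1947
Anchor: Jan 1, 1947. With p = 1947 - 1 = 1946: (p + p//4 - p//100 + p//400) mod 7 = (1946 + 486 - 19 + 4) mod 7 = 2417 mod 7 = 2 -> Wednesday (Mon=0 ... Sun=6)
Days before March (Jan-Feb): 59; offset = 59 + 19 - 1 = 77
Weekday index = (2 + 77) mod 7 = 2

Day of the week: Wednesday


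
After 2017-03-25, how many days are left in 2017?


Day of year: 84 of 365
Remaining = 365 - 84

281 days


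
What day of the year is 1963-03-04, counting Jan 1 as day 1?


Date: March 4, 1963
Days in months 1 through 2: 59
Plus 4 days in March

Day of year: 63


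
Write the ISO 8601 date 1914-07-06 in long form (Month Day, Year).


ISO 1914-07-06 parses as year=1914, month=07, day=06
Month 7 -> July

July 6, 1914


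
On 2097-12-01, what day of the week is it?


Date: December 1, 2097
Anchor: Jan 1, 2097. With p = 2097 - 1 = 2096: (p + p//4 - p//100 + p//400) mod 7 = (2096 + 524 - 20 + 5) mod 7 = 2605 mod 7 = 1 -> Tuesday (Mon=0 ... Sun=6)
Days before December (Jan-Nov): 334; offset = 334 + 1 - 1 = 334
Weekday index = (1 + 334) mod 7 = 6

Day of the week: Sunday


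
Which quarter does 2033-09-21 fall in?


Month: September (month 9)
Q1: Jan-Mar, Q2: Apr-Jun, Q3: Jul-Sep, Q4: Oct-Dec

Q3


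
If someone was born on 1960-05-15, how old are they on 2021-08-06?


Birth: 1960-05-15
Reference: 2021-08-06
Year difference: 2021 - 1960 = 61

61 years old


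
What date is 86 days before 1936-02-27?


Start: 1936-02-27, subtract 86 days
Back 27 days from February 27 reaches January 31, 1936 -> 59 left
January 1936 has 31 days -> back to December 31, 1935 -> 28 left
December 1935: 31 - 28 = 3 -> lands on December 3

Result: 1935-12-03


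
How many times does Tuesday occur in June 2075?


June 2075 has 30 days
Anchor: Jan 1, 2075. With p = 2075 - 1 = 2074: (p + p//4 - p//100 + p//400) mod 7 = (2074 + 518 - 20 + 5) mod 7 = 2577 mod 7 = 1 -> Tuesday (Mon=0 ... Sun=6)
Days before June (Jan-May): 151; June 1 index = (1 + 151) mod 7 = 5 -> Saturday
First Tuesday is June 4
Tuesdays: 4, 11, 18, 25

4 Tuesdays


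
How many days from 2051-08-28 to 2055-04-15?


From 2051-08-28 to 2055-04-15
2051-08-28: days before August = 31 + 28 + 31 + 30 + 31 + 30 + 31 = 212 (2051 is not a leap year); day of year = 212 + 28 = 240
2055-04-15: days before April = 31 + 28 + 31 = 90 (2055 is not a leap year); day of year = 90 + 15 = 105
Rest of 2051: 365 - 240 = 125
Full years 2052 (366), 2053 (365), 2054 (365): 1096
Total = 125 + 1096 + 105 = 1326

1326 days


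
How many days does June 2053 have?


June 2053

30 days


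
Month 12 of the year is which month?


Month 12 of 12

December


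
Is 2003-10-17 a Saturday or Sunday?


Anchor: Jan 1, 2003. With p = 2003 - 1 = 2002: (p + p//4 - p//100 + p//400) mod 7 = (2002 + 500 - 20 + 5) mod 7 = 2487 mod 7 = 2 -> Wednesday (Mon=0 ... Sun=6)
Day of year: 290; offset = 289
Weekday index = (2 + 289) mod 7 = 4 -> Friday
Weekend days: Saturday, Sunday

No


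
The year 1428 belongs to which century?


Century = (year - 1) // 100 + 1
= (1428 - 1) // 100 + 1
= 1427 // 100 + 1
= 14 + 1

15th century


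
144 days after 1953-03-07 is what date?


Start: 1953-03-07, add 144 days
March 1953 has 31 days: 31 - 7 = 24 days to March 31 -> 120 left
April 1953 has 30 days -> 90 left
May 1953 has 31 days -> 59 left
June 1953 has 30 days -> 29 left
July 1953: 29 <= 31 -> lands on July 29

Result: 1953-07-29


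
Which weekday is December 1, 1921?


Target: December 1, 1921
Anchor: Jan 1, 1921. With p = 1921 - 1 = 1920: (p + p//4 - p//100 + p//400) mod 7 = (1920 + 480 - 19 + 4) mod 7 = 2385 mod 7 = 5 -> Saturday (Mon=0 ... Sun=6)
Days before December (Jan-Nov): 334 days
Weekday index = (5 + 334) mod 7 = 3

Thursday
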